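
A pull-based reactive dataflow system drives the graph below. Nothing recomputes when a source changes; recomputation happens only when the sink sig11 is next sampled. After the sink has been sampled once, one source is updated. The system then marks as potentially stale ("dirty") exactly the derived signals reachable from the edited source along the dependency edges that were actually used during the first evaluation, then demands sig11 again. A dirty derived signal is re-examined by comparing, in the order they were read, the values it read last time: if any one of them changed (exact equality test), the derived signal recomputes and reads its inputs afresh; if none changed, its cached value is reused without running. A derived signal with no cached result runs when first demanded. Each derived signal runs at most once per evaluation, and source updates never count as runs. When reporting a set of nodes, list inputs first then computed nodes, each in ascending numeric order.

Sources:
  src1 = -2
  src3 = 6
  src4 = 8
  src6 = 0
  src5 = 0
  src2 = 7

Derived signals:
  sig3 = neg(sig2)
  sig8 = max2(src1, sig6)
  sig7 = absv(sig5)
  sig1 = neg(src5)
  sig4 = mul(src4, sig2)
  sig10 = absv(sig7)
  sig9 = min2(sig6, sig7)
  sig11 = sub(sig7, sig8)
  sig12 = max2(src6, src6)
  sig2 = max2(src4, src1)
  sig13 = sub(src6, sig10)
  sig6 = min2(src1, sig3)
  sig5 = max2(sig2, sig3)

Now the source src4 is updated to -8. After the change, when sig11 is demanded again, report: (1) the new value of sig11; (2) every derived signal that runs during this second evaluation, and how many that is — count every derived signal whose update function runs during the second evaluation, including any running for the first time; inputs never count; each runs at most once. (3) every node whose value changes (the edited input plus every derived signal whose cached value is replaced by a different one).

First evaluation (everything demanded from the output):
  sig2 = max2(8, -2) = 8
  sig3 = neg(8) = -8
  sig5 = max2(8, -8) = 8
  sig6 = min2(-2, -8) = -8
  sig7 = absv(8) = 8
  sig8 = max2(-2, -8) = -2
  sig11 = sub(8, -2) = 10

Propagation after the edit:
  sig2: runs — src4 8->-8; result -2.
  sig3: runs — sig2 8->-2; result 2.
  sig5: runs — sig2 8->-2; sig3 -8->2; result 2.
  sig6: runs — sig3 -8->2; result -2.
  sig7: runs — sig5 8->2; result 2.
  sig8: runs — sig6 -8->-2; result -2 (same value as before).
  sig11: runs — sig7 8->2; result 4.

New value of sig11: 4.
Derived signals that run: sig2, sig3, sig5, sig6, sig7, sig8, sig11 — 7 in total.
Values that change: src4, sig2, sig3, sig5, sig6, sig7, sig11.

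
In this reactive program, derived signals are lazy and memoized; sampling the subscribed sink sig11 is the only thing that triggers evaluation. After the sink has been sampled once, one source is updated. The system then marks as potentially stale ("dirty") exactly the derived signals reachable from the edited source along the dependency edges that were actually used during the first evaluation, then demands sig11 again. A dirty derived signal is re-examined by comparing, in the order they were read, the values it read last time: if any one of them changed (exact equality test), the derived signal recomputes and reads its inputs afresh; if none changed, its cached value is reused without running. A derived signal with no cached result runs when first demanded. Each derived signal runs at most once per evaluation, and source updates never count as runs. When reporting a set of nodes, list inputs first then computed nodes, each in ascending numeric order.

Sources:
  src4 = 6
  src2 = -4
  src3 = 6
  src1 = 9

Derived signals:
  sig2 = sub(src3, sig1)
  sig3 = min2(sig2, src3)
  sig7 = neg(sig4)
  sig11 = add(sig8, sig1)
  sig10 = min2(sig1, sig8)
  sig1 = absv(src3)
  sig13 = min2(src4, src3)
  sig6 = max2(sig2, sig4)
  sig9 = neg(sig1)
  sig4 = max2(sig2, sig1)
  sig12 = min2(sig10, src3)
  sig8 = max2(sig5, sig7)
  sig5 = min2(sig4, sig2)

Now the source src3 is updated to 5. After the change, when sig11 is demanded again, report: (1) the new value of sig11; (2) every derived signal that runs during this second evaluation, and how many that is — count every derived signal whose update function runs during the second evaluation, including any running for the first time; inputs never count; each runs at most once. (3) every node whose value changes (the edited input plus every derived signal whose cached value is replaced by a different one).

Demanding sig11 again yields 5.
7 derived signals run: sig1, sig2, sig4, sig5, sig7, sig8, sig11.
The nodes whose values change: src3, sig1, sig4, sig7, sig11.

First demand of the output computes:
  sig1 = absv(6) = 6
  sig2 = sub(6, 6) = 0
  sig4 = max2(0, 6) = 6
  sig5 = min2(6, 0) = 0
  sig7 = neg(6) = -6
  sig8 = max2(0, -6) = 0
  sig11 = add(0, 6) = 6

After the edit, cleaning proceeds:
  sig1: a read changed (src3 6->5) — executes, giving 5.
  sig2: a read changed (src3 6->5; sig1 6->5) — executes, giving 0 — identical to its old value.
  sig4: a read changed (sig1 6->5) — executes, giving 5.
  sig5: a read changed (sig4 6->5) — executes, giving 0 — identical to its old value.
  sig7: a read changed (sig4 6->5) — executes, giving -5.
  sig8: a read changed (sig7 -6->-5) — executes, giving 0 — identical to its old value.
  sig11: a read changed (sig1 6->5) — executes, giving 5.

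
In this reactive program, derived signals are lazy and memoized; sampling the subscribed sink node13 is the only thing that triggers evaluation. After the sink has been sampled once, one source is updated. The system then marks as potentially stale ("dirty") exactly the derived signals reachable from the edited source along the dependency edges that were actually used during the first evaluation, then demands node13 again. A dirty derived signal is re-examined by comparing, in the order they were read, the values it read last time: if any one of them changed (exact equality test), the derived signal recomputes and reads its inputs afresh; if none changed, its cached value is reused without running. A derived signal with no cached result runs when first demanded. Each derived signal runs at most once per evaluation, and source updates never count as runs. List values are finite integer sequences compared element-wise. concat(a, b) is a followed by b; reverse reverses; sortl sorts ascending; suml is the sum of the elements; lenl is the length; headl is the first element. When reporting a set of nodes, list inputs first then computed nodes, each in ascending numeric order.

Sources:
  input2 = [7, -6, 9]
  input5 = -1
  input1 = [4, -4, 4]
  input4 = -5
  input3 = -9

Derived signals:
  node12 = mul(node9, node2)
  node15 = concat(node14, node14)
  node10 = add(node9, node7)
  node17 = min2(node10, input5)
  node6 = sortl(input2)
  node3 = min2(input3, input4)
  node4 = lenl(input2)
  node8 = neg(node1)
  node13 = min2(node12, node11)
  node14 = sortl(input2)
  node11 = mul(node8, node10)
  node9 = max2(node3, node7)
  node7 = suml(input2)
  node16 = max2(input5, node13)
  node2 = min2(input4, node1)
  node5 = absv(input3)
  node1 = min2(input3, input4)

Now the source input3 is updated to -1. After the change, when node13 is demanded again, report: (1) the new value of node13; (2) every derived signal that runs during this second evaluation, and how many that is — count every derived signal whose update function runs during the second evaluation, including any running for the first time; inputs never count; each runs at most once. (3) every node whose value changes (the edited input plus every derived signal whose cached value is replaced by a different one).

Demanding node13 again yields -50.
8 derived signals run: node1, node2, node3, node8, node9, node11, node12, node13.
The nodes whose values change: input3, node1, node2, node3, node8, node11, node12, node13.
Note where the cutoff bites: node10 is checked, finds nothing changed, and keeps its cache.

First demand of the output computes:
  node1 = min2(-9, -5) = -9
  node2 = min2(-5, -9) = -9
  node3 = min2(-9, -5) = -9
  node7 = suml([7, -6, 9]) = 10
  node8 = neg(-9) = 9
  node9 = max2(-9, 10) = 10
  node10 = add(10, 10) = 20
  node11 = mul(9, 20) = 180
  node12 = mul(10, -9) = -90
  node13 = min2(-90, 180) = -90

After the edit, cleaning proceeds:
  node1: a read changed (input3 -9->-1) — executes, giving -5.
  node2: a read changed (node1 -9->-5) — executes, giving -5.
  node3: a read changed (input3 -9->-1) — executes, giving -5.
  node8: a read changed (node1 -9->-5) — executes, giving 5.
  node9: a read changed (node3 -9->-5) — executes, giving 10 — identical to its old value.
  node10: dirty, but its reads are unchanged (node9 unchanged, node7 unchanged); cached 20 stands.
  node11: a read changed (node8 9->5) — executes, giving 100.
  node12: a read changed (node2 -9->-5) — executes, giving -50.
  node13: a read changed (node12 -90->-50; node11 180->100) — executes, giving -50.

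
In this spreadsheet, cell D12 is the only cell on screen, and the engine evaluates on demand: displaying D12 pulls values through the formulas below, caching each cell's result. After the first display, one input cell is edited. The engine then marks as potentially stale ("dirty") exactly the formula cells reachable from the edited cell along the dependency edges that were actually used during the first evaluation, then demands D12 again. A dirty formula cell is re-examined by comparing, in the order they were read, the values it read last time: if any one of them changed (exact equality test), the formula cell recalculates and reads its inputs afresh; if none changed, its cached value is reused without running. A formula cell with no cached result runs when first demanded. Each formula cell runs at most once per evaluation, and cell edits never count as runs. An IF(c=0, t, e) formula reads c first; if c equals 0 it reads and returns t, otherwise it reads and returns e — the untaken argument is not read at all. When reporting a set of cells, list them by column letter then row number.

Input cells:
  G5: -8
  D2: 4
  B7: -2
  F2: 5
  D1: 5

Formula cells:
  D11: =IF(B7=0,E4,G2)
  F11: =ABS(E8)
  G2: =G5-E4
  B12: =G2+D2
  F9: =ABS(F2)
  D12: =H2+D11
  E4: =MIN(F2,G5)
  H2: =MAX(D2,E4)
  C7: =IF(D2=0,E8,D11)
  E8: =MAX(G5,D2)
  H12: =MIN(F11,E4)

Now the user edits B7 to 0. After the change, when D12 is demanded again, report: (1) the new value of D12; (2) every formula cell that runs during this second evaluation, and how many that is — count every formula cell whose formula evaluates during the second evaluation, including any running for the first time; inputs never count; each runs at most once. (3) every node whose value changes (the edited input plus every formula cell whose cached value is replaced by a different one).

Initial pass — values computed on the first demand:
  E4 = MIN(5, -8) = -8
  G2 = -8 - -8 = 0
  D11 = IF(B7=0: B7=-2 -> else branch G2) = 0
  H2 = MAX(4, -8) = 4
  D12 = 4 + 0 = 4

Second demand — change propagation:
  D11: re-runs because B7 -2->0; new result -8.
  D12: re-runs because D11 0->-8; new result -4.

D12 now evaluates to -4.
Run set: D11, D12 (2 run).
Changed values: B7, D11, D12.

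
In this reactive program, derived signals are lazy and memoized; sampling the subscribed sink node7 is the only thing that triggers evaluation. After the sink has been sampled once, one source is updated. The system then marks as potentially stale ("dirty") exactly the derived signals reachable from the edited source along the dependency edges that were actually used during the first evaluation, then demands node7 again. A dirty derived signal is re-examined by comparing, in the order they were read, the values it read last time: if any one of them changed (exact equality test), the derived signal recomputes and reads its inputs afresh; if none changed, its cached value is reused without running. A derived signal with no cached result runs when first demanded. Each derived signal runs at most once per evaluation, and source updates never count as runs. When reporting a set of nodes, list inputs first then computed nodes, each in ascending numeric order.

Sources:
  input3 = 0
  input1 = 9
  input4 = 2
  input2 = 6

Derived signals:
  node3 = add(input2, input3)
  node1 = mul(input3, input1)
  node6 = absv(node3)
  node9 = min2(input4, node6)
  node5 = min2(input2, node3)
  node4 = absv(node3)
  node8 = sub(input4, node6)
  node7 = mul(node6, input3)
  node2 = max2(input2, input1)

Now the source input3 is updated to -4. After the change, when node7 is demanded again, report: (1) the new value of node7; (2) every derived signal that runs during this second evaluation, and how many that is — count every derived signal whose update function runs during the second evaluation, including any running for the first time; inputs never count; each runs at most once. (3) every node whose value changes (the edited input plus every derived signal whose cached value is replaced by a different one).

Demanding node7 again yields -8.
3 derived signals run: node3, node6, node7.
The nodes whose values change: input3, node3, node6, node7.

First demand of the output computes:
  node3 = add(6, 0) = 6
  node6 = absv(6) = 6
  node7 = mul(6, 0) = 0

After the edit, cleaning proceeds:
  node3: a read changed (input3 0->-4) — executes, giving 2.
  node6: a read changed (node3 6->2) — executes, giving 2.
  node7: a read changed (node6 6->2; input3 0->-4) — executes, giving -8.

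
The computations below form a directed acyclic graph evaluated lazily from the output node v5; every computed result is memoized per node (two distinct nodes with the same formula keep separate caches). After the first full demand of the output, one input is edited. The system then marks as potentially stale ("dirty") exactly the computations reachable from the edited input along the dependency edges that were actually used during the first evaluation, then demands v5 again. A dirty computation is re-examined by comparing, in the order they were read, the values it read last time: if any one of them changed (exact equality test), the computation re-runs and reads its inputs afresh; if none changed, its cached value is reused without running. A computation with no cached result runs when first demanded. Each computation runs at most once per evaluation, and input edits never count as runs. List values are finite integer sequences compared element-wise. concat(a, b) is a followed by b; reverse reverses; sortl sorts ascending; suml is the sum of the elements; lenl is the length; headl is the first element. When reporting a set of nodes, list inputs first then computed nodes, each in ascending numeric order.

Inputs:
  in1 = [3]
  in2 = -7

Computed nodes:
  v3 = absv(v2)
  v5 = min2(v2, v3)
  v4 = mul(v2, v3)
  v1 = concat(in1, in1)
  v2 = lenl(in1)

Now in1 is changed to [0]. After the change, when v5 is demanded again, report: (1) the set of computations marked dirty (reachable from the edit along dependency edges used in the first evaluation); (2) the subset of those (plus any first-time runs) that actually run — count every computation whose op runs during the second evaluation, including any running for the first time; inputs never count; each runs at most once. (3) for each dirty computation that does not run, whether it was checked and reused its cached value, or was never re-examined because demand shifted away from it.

First demand of the output computes:
  v2 = lenl([3]) = 1
  v3 = absv(1) = 1
  v5 = min2(1, 1) = 1

After the edit, cleaning proceeds:
  v2: a read changed (in1 [3]->[0]) — executes, giving 1 — identical to its old value.
  v3: dirty, but its reads are unchanged (v2 unchanged); cached 1 stands.
  v5: dirty, but its reads are unchanged (v2 unchanged, v3 unchanged); cached 1 stands.

Note the absorption at v2: it re-runs yet its value is the same, leaving the output's value untouched.

The edit dirties: v2, v3, v5.
1 computations run: v2.
Cache hits after checking: v3, v5.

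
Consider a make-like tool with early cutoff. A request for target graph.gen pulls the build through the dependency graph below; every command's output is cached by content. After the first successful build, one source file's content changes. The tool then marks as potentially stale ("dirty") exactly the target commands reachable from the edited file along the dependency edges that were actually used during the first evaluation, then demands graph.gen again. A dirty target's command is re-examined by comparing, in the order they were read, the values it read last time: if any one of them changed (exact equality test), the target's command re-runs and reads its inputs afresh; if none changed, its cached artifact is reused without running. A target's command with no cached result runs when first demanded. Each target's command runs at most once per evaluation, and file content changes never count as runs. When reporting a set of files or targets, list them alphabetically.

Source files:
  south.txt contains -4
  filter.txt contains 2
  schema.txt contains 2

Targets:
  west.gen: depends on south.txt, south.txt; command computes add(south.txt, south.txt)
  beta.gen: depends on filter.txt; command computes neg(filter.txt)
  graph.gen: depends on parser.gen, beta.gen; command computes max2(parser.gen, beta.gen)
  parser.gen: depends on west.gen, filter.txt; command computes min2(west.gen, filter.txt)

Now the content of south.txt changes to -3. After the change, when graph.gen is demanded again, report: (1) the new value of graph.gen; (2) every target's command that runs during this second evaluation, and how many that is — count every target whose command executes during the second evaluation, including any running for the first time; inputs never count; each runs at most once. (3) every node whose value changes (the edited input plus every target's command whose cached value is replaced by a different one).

First demand of the output computes:
  beta.gen = neg(2) = -2
  west.gen = add(-4, -4) = -8
  parser.gen = min2(-8, 2) = -8
  graph.gen = max2(-8, -2) = -2

After the edit, cleaning proceeds:
  west.gen: a read changed (south.txt -4->-3; south.txt -4->-3) — executes, giving -6.
  parser.gen: a read changed (west.gen -8->-6) — executes, giving -6.
  graph.gen: a read changed (parser.gen -8->-6) — executes, giving -2 — identical to its old value.

Demanding graph.gen again yields -2.
3 target commands run: graph.gen, parser.gen, west.gen.
The nodes whose values change: parser.gen, south.txt, west.gen.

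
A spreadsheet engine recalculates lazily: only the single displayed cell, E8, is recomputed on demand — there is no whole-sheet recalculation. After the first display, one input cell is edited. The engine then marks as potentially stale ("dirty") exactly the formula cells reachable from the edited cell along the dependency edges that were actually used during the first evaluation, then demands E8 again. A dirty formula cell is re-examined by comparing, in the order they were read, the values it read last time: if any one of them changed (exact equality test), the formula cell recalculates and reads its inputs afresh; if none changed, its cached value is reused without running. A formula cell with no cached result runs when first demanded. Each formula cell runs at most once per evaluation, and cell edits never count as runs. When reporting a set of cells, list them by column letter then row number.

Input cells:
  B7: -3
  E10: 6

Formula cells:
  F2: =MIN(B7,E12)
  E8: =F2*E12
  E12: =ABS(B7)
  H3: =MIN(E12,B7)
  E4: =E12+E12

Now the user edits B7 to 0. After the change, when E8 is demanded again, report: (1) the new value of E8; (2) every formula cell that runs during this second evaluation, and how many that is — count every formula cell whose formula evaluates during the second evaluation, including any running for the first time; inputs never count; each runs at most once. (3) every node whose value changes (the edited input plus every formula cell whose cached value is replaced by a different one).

New value of E8: 0.
Formula cells that run: E8, E12, F2 — 3 in total.
Values that change: B7, E8, E12, F2.

First evaluation (everything demanded from the output):
  E12 = ABS(-3) = 3
  F2 = MIN(-3, 3) = -3
  E8 = -3 * 3 = -9

Propagation after the edit:
  E12: runs — B7 -3->0; result 0.
  F2: runs — B7 -3->0; E12 3->0; result 0.
  E8: runs — F2 -3->0; E12 3->0; result 0.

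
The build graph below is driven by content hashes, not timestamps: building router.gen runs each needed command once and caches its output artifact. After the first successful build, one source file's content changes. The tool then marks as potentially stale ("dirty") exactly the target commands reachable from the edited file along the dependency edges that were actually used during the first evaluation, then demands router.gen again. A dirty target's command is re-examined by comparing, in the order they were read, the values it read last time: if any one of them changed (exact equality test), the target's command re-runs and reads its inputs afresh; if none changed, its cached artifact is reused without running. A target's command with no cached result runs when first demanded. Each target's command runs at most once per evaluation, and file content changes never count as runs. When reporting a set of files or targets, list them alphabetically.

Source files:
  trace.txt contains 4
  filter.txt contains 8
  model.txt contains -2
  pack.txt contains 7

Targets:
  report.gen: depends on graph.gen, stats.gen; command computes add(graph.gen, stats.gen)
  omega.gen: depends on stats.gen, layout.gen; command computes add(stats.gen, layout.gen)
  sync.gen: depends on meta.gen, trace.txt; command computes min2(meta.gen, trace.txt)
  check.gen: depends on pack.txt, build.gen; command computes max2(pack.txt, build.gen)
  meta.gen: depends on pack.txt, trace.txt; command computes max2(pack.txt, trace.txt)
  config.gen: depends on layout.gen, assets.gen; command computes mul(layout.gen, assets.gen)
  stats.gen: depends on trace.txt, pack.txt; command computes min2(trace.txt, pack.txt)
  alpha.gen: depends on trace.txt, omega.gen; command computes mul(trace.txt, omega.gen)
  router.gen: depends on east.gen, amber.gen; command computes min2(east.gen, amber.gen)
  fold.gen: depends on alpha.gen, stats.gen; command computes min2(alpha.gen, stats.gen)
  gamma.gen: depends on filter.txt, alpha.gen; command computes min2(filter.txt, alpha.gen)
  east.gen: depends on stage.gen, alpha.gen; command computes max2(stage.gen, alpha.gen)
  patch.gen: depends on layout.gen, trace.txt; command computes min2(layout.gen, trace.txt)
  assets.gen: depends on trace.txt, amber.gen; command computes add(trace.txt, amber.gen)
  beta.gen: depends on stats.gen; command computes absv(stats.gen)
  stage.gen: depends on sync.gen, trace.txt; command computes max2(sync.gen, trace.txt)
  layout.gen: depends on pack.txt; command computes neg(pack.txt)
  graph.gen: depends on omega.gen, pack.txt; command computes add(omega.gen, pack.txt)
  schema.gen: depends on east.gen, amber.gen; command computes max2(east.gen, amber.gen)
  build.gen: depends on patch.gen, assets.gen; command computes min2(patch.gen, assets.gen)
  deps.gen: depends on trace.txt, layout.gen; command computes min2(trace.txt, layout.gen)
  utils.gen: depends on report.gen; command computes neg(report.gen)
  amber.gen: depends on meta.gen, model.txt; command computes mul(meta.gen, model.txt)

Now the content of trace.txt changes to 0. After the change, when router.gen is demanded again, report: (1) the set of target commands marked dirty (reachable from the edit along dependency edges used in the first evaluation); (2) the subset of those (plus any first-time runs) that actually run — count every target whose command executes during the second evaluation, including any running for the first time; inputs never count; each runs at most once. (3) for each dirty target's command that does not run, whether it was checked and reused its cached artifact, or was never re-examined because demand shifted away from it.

Dirty set: alpha.gen, amber.gen, east.gen, meta.gen, omega.gen, router.gen, stage.gen, stats.gen, sync.gen.
Run set: alpha.gen, east.gen, meta.gen, omega.gen, router.gen, stage.gen, stats.gen, sync.gen (8 run).
Re-examined without running (cache reused): amber.gen.
The important point: at amber.gen every value read last time is unchanged, so the dirty flag clears without a run.

Initial pass — values computed on the first demand:
  layout.gen = neg(7) = -7
  meta.gen = max2(7, 4) = 7
  amber.gen = mul(7, -2) = -14
  stats.gen = min2(4, 7) = 4
  omega.gen = add(4, -7) = -3
  alpha.gen = mul(4, -3) = -12
  sync.gen = min2(7, 4) = 4
  stage.gen = max2(4, 4) = 4
  east.gen = max2(4, -12) = 4
  router.gen = min2(4, -14) = -14

Second demand — change propagation:
  meta.gen: re-runs because trace.txt 4->0; new result 7 (unchanged).
  amber.gen: re-examined; everything it read last time is the same (meta.gen unchanged, model.txt unchanged) — cache -14 kept, no run.
  stats.gen: re-runs because trace.txt 4->0; new result 0.
  omega.gen: re-runs because stats.gen 4->0; new result -7.
  alpha.gen: re-runs because trace.txt 4->0; omega.gen -3->-7; new result 0.
  sync.gen: re-runs because trace.txt 4->0; new result 0.
  stage.gen: re-runs because sync.gen 4->0; trace.txt 4->0; new result 0.
  east.gen: re-runs because stage.gen 4->0; alpha.gen -12->0; new result 0.
  router.gen: re-runs because east.gen 4->0; new result -14 (unchanged).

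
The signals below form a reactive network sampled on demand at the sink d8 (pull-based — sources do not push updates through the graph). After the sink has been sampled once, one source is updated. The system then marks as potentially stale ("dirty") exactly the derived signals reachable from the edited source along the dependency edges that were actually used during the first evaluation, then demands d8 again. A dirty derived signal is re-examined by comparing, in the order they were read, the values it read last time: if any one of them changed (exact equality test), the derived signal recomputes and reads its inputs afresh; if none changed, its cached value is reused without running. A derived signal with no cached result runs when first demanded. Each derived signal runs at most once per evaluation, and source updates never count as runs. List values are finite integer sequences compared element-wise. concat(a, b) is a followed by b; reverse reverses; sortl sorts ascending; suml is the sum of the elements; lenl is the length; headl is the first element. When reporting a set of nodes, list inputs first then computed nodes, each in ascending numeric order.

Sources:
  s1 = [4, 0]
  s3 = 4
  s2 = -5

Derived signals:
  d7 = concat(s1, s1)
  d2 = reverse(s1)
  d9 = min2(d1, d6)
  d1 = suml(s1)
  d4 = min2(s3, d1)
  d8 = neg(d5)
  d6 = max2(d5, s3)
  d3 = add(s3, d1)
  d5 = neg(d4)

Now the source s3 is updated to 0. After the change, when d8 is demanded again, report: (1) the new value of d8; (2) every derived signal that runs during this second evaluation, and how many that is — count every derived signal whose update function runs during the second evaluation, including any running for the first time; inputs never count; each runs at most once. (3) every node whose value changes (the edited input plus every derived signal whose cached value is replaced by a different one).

Initial pass — values computed on the first demand:
  d1 = suml([4, 0]) = 4
  d4 = min2(4, 4) = 4
  d5 = neg(4) = -4
  d8 = neg(-4) = 4

Second demand — change propagation:
  d4: re-runs because s3 4->0; new result 0.
  d5: re-runs because d4 4->0; new result 0.
  d8: re-runs because d5 -4->0; new result 0.

d8 now evaluates to 0.
Run set: d4, d5, d8 (3 run).
Changed values: s3, d4, d5, d8.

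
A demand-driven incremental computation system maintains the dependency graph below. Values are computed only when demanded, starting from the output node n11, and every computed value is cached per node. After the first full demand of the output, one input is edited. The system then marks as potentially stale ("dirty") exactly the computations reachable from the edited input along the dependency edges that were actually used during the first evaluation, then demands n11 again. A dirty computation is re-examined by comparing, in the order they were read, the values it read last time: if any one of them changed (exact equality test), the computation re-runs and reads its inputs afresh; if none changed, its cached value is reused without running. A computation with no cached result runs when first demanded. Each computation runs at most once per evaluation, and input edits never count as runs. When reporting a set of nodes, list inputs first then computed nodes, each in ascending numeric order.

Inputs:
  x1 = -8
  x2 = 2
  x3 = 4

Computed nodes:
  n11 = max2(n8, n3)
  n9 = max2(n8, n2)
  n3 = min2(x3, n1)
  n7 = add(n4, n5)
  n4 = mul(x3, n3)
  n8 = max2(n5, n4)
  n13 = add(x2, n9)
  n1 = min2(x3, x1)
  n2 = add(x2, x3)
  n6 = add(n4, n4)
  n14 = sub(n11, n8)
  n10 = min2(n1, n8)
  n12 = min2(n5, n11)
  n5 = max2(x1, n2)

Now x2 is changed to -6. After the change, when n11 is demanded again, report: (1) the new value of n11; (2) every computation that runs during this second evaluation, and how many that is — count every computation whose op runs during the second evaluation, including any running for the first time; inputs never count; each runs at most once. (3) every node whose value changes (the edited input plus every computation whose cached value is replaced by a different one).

New value of n11: -2.
Computations that run: n2, n5, n8, n11 — 4 in total.
Values that change: x2, n2, n5, n8, n11.

First evaluation (everything demanded from the output):
  n1 = min2(4, -8) = -8
  n2 = add(2, 4) = 6
  n3 = min2(4, -8) = -8
  n4 = mul(4, -8) = -32
  n5 = max2(-8, 6) = 6
  n8 = max2(6, -32) = 6
  n11 = max2(6, -8) = 6

Propagation after the edit:
  n2: runs — x2 2->-6; result -2.
  n5: runs — n2 6->-2; result -2.
  n8: runs — n5 6->-2; result -2.
  n11: runs — n8 6->-2; result -2.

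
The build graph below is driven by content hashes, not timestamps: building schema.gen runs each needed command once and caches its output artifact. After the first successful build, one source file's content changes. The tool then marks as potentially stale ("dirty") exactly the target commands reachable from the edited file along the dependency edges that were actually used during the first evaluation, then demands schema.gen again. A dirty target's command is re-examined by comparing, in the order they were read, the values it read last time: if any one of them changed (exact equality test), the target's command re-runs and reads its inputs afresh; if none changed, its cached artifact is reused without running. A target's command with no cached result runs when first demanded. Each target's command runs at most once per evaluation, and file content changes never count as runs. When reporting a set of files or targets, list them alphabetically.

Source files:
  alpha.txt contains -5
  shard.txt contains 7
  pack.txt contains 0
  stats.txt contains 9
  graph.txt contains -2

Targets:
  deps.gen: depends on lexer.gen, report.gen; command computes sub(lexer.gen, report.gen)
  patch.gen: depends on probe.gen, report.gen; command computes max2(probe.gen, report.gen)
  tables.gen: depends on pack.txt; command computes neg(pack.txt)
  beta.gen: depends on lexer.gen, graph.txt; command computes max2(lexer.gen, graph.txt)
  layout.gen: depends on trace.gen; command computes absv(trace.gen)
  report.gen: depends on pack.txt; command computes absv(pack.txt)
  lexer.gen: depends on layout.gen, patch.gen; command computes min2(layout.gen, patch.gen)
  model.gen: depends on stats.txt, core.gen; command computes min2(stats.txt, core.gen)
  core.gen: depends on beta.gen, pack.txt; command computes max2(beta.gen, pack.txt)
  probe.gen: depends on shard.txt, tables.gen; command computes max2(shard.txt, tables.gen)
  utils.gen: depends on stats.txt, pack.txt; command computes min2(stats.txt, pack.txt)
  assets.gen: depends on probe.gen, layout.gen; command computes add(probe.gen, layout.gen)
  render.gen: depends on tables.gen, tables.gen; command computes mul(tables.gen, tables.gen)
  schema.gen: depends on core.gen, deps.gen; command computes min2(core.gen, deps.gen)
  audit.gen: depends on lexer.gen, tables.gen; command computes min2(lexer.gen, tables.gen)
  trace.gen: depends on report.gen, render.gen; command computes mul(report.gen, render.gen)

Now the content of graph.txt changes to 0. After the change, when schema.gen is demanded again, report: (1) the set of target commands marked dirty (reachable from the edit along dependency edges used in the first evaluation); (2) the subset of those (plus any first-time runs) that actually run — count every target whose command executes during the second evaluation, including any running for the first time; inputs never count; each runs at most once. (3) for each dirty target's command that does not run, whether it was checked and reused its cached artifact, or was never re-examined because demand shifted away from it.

Dirty set: beta.gen, core.gen, schema.gen.
Run set: beta.gen (1 run).
Re-examined without running (cache reused): core.gen, schema.gen.
The important point: beta.gen recomputes to an identical value, and the output ends up unchanged.

Initial pass — values computed on the first demand:
  report.gen = absv(0) = 0
  tables.gen = neg(0) = 0
  probe.gen = max2(7, 0) = 7
  patch.gen = max2(7, 0) = 7
  render.gen = mul(0, 0) = 0
  trace.gen = mul(0, 0) = 0
  layout.gen = absv(0) = 0
  lexer.gen = min2(0, 7) = 0
  beta.gen = max2(0, -2) = 0
  core.gen = max2(0, 0) = 0
  deps.gen = sub(0, 0) = 0
  schema.gen = min2(0, 0) = 0

Second demand — change propagation:
  beta.gen: re-runs because graph.txt -2->0; new result 0 (unchanged).
  core.gen: re-examined; everything it read last time is the same (beta.gen unchanged, pack.txt unchanged) — cache 0 kept, no run.
  schema.gen: re-examined; everything it read last time is the same (core.gen unchanged, deps.gen unchanged) — cache 0 kept, no run.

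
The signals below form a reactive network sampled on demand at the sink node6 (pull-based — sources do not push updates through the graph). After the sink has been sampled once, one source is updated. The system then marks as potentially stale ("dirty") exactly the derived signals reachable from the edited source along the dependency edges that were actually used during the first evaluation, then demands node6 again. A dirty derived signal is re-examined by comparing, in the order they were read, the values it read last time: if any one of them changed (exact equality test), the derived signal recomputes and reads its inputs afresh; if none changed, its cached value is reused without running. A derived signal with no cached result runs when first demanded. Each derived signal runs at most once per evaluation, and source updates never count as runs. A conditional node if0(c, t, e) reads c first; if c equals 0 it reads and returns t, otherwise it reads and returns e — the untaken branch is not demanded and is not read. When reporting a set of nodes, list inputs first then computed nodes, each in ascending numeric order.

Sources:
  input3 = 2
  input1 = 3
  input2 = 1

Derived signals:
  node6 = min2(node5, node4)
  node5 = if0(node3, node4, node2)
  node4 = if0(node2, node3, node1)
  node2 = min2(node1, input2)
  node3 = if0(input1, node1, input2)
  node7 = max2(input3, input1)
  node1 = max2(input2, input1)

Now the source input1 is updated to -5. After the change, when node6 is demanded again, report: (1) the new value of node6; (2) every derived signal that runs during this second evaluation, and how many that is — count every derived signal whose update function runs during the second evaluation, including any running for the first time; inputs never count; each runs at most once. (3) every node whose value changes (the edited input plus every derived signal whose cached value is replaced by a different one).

Initial pass — values computed on the first demand:
  node1 = max2(1, 3) = 3
  node2 = min2(3, 1) = 1
  node3 = if0(input1=3 -> else branch input2) = 1
  node4 = if0(node2=1 -> else branch node1) = 3
  node5 = if0(node3=1 -> else branch node2) = 1
  node6 = min2(1, 3) = 1

Second demand — change propagation:
  node1: re-runs because input1 3->-5; new result 1.
  node2: re-runs because node1 3->1; new result 1 (unchanged).
  node3: re-runs because input1 3->-5; new result 1 (unchanged).
  node4: re-runs because node1 3->1; new result 1.
  node5: re-examined; everything it read last time is the same (node3 unchanged, node2 unchanged) — cache 1 kept, no run.
  node6: re-runs because node4 3->1; new result 1 (unchanged).

The important point: at node5 every value read last time is unchanged, so the dirty flag clears without a run.

node6 now evaluates to 1.
Run set: node1, node2, node3, node4, node6 (5 run).
Changed values: input1, node1, node4.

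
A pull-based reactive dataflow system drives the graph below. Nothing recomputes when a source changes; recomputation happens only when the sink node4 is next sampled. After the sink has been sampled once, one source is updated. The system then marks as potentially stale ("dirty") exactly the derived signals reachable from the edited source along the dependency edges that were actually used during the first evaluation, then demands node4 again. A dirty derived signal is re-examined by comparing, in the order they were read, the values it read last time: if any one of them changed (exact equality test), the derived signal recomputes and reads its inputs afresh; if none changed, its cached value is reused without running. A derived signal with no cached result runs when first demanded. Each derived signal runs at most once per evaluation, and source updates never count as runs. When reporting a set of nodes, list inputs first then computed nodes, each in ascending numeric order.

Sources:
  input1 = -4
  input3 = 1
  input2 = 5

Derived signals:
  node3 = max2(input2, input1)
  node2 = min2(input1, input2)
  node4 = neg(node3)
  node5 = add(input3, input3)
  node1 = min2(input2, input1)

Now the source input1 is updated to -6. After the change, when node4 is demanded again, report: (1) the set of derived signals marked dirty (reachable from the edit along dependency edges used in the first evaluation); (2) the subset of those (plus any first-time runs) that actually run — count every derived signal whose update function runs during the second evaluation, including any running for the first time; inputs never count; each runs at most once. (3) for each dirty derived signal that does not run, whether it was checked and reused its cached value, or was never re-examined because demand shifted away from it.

Marked dirty: node3, node4.
Derived signals that run: node3 — 1 in total.
Checked but reused from cache: node4.
Key observation: the change is absorbed at node3 — it re-runs but produces the same value, and the output's value is unchanged.

First evaluation (everything demanded from the output):
  node3 = max2(5, -4) = 5
  node4 = neg(5) = -5

Propagation after the edit:
  node3: runs — input1 -4->-6; result 5 (same value as before).
  node4: checked — values it read are unchanged (node3 unchanged); reused cached -5 without running.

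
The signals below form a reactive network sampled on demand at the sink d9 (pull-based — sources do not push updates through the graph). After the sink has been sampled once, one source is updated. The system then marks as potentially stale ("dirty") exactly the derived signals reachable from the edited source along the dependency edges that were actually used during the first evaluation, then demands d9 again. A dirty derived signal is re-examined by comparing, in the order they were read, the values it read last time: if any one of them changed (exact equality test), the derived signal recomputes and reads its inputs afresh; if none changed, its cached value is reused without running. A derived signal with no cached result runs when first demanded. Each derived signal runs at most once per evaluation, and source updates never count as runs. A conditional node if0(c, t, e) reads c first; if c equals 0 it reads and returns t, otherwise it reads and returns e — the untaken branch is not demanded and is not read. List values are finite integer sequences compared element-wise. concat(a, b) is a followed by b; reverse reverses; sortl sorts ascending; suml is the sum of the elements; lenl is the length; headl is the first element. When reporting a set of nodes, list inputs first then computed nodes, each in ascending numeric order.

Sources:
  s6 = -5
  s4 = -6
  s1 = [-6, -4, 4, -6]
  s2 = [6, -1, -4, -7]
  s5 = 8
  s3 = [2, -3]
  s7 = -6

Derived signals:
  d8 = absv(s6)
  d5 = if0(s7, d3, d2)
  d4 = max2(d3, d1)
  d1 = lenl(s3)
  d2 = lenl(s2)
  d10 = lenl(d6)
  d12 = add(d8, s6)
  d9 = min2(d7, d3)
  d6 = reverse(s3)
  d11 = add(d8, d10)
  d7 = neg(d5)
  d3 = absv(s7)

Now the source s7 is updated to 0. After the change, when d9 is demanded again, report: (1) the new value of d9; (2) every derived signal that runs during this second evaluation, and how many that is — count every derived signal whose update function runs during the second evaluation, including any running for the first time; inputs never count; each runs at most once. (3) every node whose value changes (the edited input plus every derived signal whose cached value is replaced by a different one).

Initial pass — values computed on the first demand:
  d2 = lenl([6, -1, -4, -7]) = 4
  d3 = absv(-6) = 6
  d5 = if0(s7=-6 -> else branch d2) = 4
  d7 = neg(4) = -4
  d9 = min2(-4, 6) = -4

Second demand — change propagation:
  d3: re-runs because s7 -6->0; new result 0.
  d5: re-runs because s7 -6->0; new result 0.
  d7: re-runs because d5 4->0; new result 0.
  d9: re-runs because d7 -4->0; d3 6->0; new result 0.

d9 now evaluates to 0.
Run set: d3, d5, d7, d9 (4 run).
Changed values: s7, d3, d5, d7, d9.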